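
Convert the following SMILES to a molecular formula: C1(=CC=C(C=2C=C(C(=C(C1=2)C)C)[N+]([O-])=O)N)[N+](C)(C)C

Heavy atoms from the SMILES: 15 C, 3 N, 2 O.
Implicit hydrogens by atom environment:
  7 × C (aromatic): no H
  5 × C: 3 H each → 15
  3 × C (aromatic): 1 H each → 3
  2 × N (charge +1): no H
  1 × N: 2 H
  1 × O: no H
  1 × O (charge -1): no H
  Total hydrogens = 20.
Net charge +1.
Molecular formula: C15H20N3O2+

C15H20N3O2+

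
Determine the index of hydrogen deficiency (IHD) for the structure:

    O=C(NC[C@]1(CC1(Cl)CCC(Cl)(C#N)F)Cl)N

Molecular formula from the SMILES: C9H11Cl3FN3O.
DoU = (2C + 2 + N − H − X)/2 = (2·9 + 2 + 3 − 11 − 4)/2 = 8/2 = 4.
(Structurally: 1 ring(s) + 3 π bond(s) = 4.)

4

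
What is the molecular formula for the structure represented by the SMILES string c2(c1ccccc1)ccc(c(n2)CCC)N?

C14H16N2

Heavy atoms from the SMILES: 14 C, 2 N.
Implicit hydrogens by atom environment:
  7 × C (aromatic): 1 H each → 7
  4 × C (aromatic): no H
  2 × C: 2 H each → 4
  1 × C: 3 H
  1 × N: 2 H
  1 × N (aromatic): no H
  Total hydrogens = 16.
Molecular formula: C14H16N2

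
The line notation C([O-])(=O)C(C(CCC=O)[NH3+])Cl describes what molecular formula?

C6H10ClNO3

Heavy atoms from the SMILES: 6 C, 1 Cl, 1 N, 3 O.
Implicit hydrogens by atom environment:
  3 × C: 1 H each → 3
  2 × C: 2 H each → 4
  2 × O: no H
  1 × C: no H
  1 × Cl: no H
  1 × N (charge +1): 3 H
  1 × O (charge -1): no H
  Total hydrogens = 10.
Molecular formula: C6H10ClNO3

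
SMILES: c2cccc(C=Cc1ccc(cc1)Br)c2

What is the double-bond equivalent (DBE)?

9

Molecular formula from the SMILES: C14H11Br.
DoU = (2C + 2 + N − H − X)/2 = (2·14 + 2 + 0 − 11 − 1)/2 = 18/2 = 9.
(Structurally: 2 ring(s) + 7 π bond(s) = 9.)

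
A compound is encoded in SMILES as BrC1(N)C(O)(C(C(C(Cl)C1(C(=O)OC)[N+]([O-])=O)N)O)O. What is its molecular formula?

C8H13BrClN3O7

Heavy atoms from the SMILES: 1 Br, 8 C, 1 Cl, 3 N, 7 O.
Implicit hydrogens by atom environment:
  4 × C: no H
  3 × C: 1 H each → 3
  3 × O: 1 H each → 3
  3 × O: no H
  2 × N: 2 H each → 4
  1 × Br: no H
  1 × C: 3 H
  1 × Cl: no H
  1 × N (charge +1): no H
  1 × O (charge -1): no H
  Total hydrogens = 13.
Molecular formula: C8H13BrClN3O7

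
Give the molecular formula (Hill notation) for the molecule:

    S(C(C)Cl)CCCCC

Heavy atoms from the SMILES: 7 C, 1 Cl, 1 S.
Implicit hydrogens by atom environment:
  4 × C: 2 H each → 8
  2 × C: 3 H each → 6
  1 × C: 1 H
  1 × Cl: no H
  1 × S: no H
  Total hydrogens = 15.
Molecular formula: C7H15ClS

C7H15ClS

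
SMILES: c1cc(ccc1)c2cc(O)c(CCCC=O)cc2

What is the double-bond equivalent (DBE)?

9

Molecular formula from the SMILES: C16H16O2.
DoU = (2C + 2 + N − H − X)/2 = (2·16 + 2 + 0 − 16 − 0)/2 = 18/2 = 9.
(Structurally: 2 ring(s) + 7 π bond(s) = 9.)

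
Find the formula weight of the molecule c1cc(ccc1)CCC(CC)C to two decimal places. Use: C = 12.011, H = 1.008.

162.28

Molecular formula: C12H18.
M = 12×12.011 + 18×1.008 = 162.28 g/mol.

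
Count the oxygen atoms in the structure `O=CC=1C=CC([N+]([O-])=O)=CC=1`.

The symbol for oxygen appears 3 times in the SMILES.

3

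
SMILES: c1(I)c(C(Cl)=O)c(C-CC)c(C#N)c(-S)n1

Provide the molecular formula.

Heavy atoms from the SMILES: 10 C, 1 Cl, 1 I, 2 N, 1 O, 1 S.
Implicit hydrogens by atom environment:
  5 × C (aromatic): no H
  2 × C: 2 H each → 4
  2 × C: no H
  1 × C: 3 H
  1 × Cl: no H
  1 × I: no H
  1 × N (aromatic): no H
  1 × N: no H
  1 × O: no H
  1 × S: 1 H
  Total hydrogens = 8.
Molecular formula: C10H8ClIN2OS

C10H8ClIN2OS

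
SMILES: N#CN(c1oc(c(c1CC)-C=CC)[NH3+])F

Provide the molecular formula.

C10H13FN3O+

Heavy atoms from the SMILES: 10 C, 1 F, 3 N, 1 O.
Implicit hydrogens by atom environment:
  4 × C (aromatic): no H
  2 × C: 3 H each → 6
  2 × C: 1 H each → 2
  2 × N: no H
  1 × C: 2 H
  1 × C: no H
  1 × F: no H
  1 × N (charge +1): 3 H
  1 × O (aromatic): no H
  Total hydrogens = 13.
Net charge +1.
Molecular formula: C10H13FN3O+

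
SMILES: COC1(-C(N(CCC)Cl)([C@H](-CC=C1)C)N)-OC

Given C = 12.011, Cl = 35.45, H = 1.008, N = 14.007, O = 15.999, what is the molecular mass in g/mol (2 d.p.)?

262.78

Molecular formula: C12H23ClN2O2.
M = 12×12.011 + 1×35.45 + 23×1.008 + 2×14.007 + 2×15.999 = 262.78 g/mol.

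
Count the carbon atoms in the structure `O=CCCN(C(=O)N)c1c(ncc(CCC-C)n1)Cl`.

The symbol for carbon appears 12 times in the SMILES. Lowercase c denotes aromatic carbon and counts toward C.

12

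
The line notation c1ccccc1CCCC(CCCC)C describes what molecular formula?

C15H24

Heavy atoms from the SMILES: 15 C.
Implicit hydrogens by atom environment:
  6 × C: 2 H each → 12
  5 × C (aromatic): 1 H each → 5
  2 × C: 3 H each → 6
  1 × C: 1 H
  1 × C (aromatic): no H
  Total hydrogens = 24.
Molecular formula: C15H24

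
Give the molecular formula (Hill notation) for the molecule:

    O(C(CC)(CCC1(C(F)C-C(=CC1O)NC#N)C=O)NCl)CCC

C16H25ClFN3O3

Heavy atoms from the SMILES: 16 C, 1 Cl, 1 F, 3 N, 3 O.
Implicit hydrogens by atom environment:
  6 × C: 2 H each → 12
  4 × C: 1 H each → 4
  4 × C: no H
  2 × C: 3 H each → 6
  2 × N: 1 H each → 2
  2 × O: no H
  1 × Cl: no H
  1 × F: no H
  1 × N: no H
  1 × O: 1 H
  Total hydrogens = 25.
Molecular formula: C16H25ClFN3O3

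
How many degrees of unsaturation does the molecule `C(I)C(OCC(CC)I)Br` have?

0

Molecular formula from the SMILES: C6H11BrI2O.
DoU = (2C + 2 + N − H − X)/2 = (2·6 + 2 + 0 − 11 − 3)/2 = 0/2 = 0.
(Structurally: 0 ring(s) + 0 π bond(s) = 0.)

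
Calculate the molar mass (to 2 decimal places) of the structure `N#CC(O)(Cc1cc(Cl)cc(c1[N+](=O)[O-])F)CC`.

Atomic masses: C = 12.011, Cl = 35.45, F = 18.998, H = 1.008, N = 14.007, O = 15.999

272.66

Molecular formula: C11H10ClFN2O3.
M = 11×12.011 + 1×35.45 + 1×18.998 + 10×1.008 + 2×14.007 + 3×15.999 = 272.66 g/mol.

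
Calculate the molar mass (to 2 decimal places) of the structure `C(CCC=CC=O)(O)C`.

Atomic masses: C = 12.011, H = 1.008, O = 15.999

Molecular formula: C7H12O2.
M = 7×12.011 + 12×1.008 + 2×15.999 = 128.17 g/mol.

128.17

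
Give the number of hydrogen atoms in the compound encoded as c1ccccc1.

Hydrogens are implicit in SMILES; fill each atom to its normal valence:
  6 × C (aromatic): 1 H each → 6
  Total hydrogens = 6.

6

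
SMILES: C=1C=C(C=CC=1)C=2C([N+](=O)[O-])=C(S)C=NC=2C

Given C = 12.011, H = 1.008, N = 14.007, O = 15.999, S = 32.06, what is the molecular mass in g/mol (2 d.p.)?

246.28

Molecular formula: C12H10N2O2S.
M = 12×12.011 + 10×1.008 + 2×14.007 + 2×15.999 + 1×32.06 = 246.28 g/mol.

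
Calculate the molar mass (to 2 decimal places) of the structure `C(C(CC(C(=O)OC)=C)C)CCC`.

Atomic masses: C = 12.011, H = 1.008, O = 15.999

184.28

Molecular formula: C11H20O2.
M = 11×12.011 + 20×1.008 + 2×15.999 = 184.28 g/mol.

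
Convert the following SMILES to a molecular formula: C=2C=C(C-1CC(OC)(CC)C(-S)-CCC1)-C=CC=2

Heavy atoms from the SMILES: 16 C, 1 O, 1 S.
Implicit hydrogens by atom environment:
  5 × C: 2 H each → 10
  5 × C (aromatic): 1 H each → 5
  2 × C: 3 H each → 6
  2 × C: 1 H each → 2
  1 × C: no H
  1 × C (aromatic): no H
  1 × O: no H
  1 × S: 1 H
  Total hydrogens = 24.
Molecular formula: C16H24OS

C16H24OS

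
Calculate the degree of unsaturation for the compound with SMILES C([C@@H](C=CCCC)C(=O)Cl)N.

2

Molecular formula from the SMILES: C8H14ClNO.
DoU = (2C + 2 + N − H − X)/2 = (2·8 + 2 + 1 − 14 − 1)/2 = 4/2 = 2.
(Structurally: 0 ring(s) + 2 π bond(s) = 2.)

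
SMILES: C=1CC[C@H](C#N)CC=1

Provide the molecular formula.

C7H9N

Heavy atoms from the SMILES: 7 C, 1 N.
Implicit hydrogens by atom environment:
  3 × C: 2 H each → 6
  3 × C: 1 H each → 3
  1 × C: no H
  1 × N: no H
  Total hydrogens = 9.
Molecular formula: C7H9N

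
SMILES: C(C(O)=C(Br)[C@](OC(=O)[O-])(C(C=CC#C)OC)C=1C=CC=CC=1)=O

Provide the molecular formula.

C17H14BrO6-

Heavy atoms from the SMILES: 1 Br, 17 C, 6 O.
Implicit hydrogens by atom environment:
  5 × C (aromatic): 1 H each → 5
  5 × C: 1 H each → 5
  5 × C: no H
  4 × O: no H
  1 × Br: no H
  1 × C: 3 H
  1 × C (aromatic): no H
  1 × O: 1 H
  1 × O (charge -1): no H
  Total hydrogens = 14.
Net charge -1.
Molecular formula: C17H14BrO6-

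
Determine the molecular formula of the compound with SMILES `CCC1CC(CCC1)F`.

C8H15F

Heavy atoms from the SMILES: 8 C, 1 F.
Implicit hydrogens by atom environment:
  5 × C: 2 H each → 10
  2 × C: 1 H each → 2
  1 × C: 3 H
  1 × F: no H
  Total hydrogens = 15.
Molecular formula: C8H15F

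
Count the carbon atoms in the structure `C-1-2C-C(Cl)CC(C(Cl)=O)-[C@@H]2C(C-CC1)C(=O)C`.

The symbol for carbon appears 13 times in the SMILES. (Cl is a single chlorine, not C + l.)

13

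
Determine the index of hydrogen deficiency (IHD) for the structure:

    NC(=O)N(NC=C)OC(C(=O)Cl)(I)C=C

Molecular formula from the SMILES: C7H9ClIN3O3.
DoU = (2C + 2 + N − H − X)/2 = (2·7 + 2 + 3 − 9 − 2)/2 = 8/2 = 4.
(Structurally: 0 ring(s) + 4 π bond(s) = 4.)

4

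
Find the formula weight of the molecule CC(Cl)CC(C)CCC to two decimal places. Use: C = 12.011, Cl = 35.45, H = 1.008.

Molecular formula: C8H17Cl.
M = 8×12.011 + 1×35.45 + 17×1.008 = 148.67 g/mol.

148.67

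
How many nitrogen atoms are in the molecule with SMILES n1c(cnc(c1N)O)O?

3

The symbol for nitrogen appears 3 times in the SMILES.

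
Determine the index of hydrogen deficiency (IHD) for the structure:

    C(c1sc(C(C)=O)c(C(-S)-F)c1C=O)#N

Molecular formula from the SMILES: C9H6FNO2S2.
DoU = (2C + 2 + N − H − X)/2 = (2·9 + 2 + 1 − 6 − 1)/2 = 14/2 = 7.
(Structurally: 1 ring(s) + 6 π bond(s) = 7.)

7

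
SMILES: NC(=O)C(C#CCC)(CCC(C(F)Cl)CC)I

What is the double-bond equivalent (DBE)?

Molecular formula from the SMILES: C12H18ClFINO.
DoU = (2C + 2 + N − H − X)/2 = (2·12 + 2 + 1 − 18 − 3)/2 = 6/2 = 3.
(Structurally: 0 ring(s) + 3 π bond(s) = 3.)

3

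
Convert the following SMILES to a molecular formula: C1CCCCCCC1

Heavy atoms from the SMILES: 8 C.
Implicit hydrogens by atom environment:
  8 × C: 2 H each → 16
  Total hydrogens = 16.
Molecular formula: C8H16

C8H16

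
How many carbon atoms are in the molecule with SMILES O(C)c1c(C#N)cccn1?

The symbol for carbon appears 7 times in the SMILES. Lowercase c denotes aromatic carbon and counts toward C.

7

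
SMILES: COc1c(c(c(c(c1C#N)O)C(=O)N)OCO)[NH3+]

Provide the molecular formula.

Heavy atoms from the SMILES: 10 C, 3 N, 5 O.
Implicit hydrogens by atom environment:
  6 × C (aromatic): no H
  3 × O: no H
  2 × C: no H
  2 × O: 1 H each → 2
  1 × C: 3 H
  1 × C: 2 H
  1 × N (charge +1): 3 H
  1 × N: 2 H
  1 × N: no H
  Total hydrogens = 12.
Net charge +1.
Molecular formula: C10H12N3O5+

C10H12N3O5+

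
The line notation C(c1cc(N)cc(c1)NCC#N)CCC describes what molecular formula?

C12H17N3

Heavy atoms from the SMILES: 12 C, 3 N.
Implicit hydrogens by atom environment:
  4 × C: 2 H each → 8
  3 × C (aromatic): 1 H each → 3
  3 × C (aromatic): no H
  1 × C: 3 H
  1 × C: no H
  1 × N: 2 H
  1 × N: 1 H
  1 × N: no H
  Total hydrogens = 17.
Molecular formula: C12H17N3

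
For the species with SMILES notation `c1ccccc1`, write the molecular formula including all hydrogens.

Heavy atoms from the SMILES: 6 C.
Implicit hydrogens by atom environment:
  6 × C (aromatic): 1 H each → 6
  Total hydrogens = 6.
Molecular formula: C6H6

C6H6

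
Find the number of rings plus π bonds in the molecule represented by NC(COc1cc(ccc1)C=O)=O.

6

Molecular formula from the SMILES: C9H9NO3.
DoU = (2C + 2 + N − H − X)/2 = (2·9 + 2 + 1 − 9 − 0)/2 = 12/2 = 6.
(Structurally: 1 ring(s) + 5 π bond(s) = 6.)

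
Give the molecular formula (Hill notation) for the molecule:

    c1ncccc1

C5H5N

Heavy atoms from the SMILES: 5 C, 1 N.
Implicit hydrogens by atom environment:
  5 × C (aromatic): 1 H each → 5
  1 × N (aromatic): no H
  Total hydrogens = 5.
Molecular formula: C5H5N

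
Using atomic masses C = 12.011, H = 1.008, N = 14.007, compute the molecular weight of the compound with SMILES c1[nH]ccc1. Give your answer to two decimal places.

67.09

Molecular formula: C4H5N.
M = 4×12.011 + 5×1.008 + 1×14.007 = 67.09 g/mol.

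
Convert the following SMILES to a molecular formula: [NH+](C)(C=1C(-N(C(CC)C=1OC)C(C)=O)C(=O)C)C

Heavy atoms from the SMILES: 13 C, 2 N, 3 O.
Implicit hydrogens by atom environment:
  6 × C: 3 H each → 18
  4 × C: no H
  3 × O: no H
  2 × C: 1 H each → 2
  1 × C: 2 H
  1 × N (charge +1): 1 H
  1 × N: no H
  Total hydrogens = 23.
Net charge +1.
Molecular formula: C13H23N2O3+

C13H23N2O3+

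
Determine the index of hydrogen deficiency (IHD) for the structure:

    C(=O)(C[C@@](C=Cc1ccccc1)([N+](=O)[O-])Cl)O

7

Molecular formula from the SMILES: C11H10ClNO4.
DoU = (2C + 2 + N − H − X)/2 = (2·11 + 2 + 1 − 10 − 1)/2 = 14/2 = 7.
(Structurally: 1 ring(s) + 6 π bond(s) = 7.)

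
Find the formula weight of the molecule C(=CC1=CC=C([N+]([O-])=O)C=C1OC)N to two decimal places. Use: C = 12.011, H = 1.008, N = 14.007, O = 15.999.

194.19

Molecular formula: C9H10N2O3.
M = 9×12.011 + 10×1.008 + 2×14.007 + 3×15.999 = 194.19 g/mol.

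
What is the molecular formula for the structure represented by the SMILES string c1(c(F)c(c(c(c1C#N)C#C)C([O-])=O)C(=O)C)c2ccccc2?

Heavy atoms from the SMILES: 18 C, 1 F, 1 N, 3 O.
Implicit hydrogens by atom environment:
  7 × C (aromatic): no H
  5 × C (aromatic): 1 H each → 5
  4 × C: no H
  2 × O: no H
  1 × C: 3 H
  1 × C: 1 H
  1 × F: no H
  1 × N: no H
  1 × O (charge -1): no H
  Total hydrogens = 9.
Net charge -1.
Molecular formula: C18H9FNO3-

C18H9FNO3-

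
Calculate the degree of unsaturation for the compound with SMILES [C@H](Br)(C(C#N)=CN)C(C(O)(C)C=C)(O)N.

4

Molecular formula from the SMILES: C9H14BrN3O2.
DoU = (2C + 2 + N − H − X)/2 = (2·9 + 2 + 3 − 14 − 1)/2 = 8/2 = 4.
(Structurally: 0 ring(s) + 4 π bond(s) = 4.)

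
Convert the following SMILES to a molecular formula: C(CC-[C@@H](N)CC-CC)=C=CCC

Heavy atoms from the SMILES: 12 C, 1 N.
Implicit hydrogens by atom environment:
  6 × C: 2 H each → 12
  3 × C: 1 H each → 3
  2 × C: 3 H each → 6
  1 × C: no H
  1 × N: 2 H
  Total hydrogens = 23.
Molecular formula: C12H23N

C12H23N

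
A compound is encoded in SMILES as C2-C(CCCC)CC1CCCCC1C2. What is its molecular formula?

C14H26

Heavy atoms from the SMILES: 14 C.
Implicit hydrogens by atom environment:
  10 × C: 2 H each → 20
  3 × C: 1 H each → 3
  1 × C: 3 H
  Total hydrogens = 26.
Molecular formula: C14H26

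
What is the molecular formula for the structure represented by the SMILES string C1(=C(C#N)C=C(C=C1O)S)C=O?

Heavy atoms from the SMILES: 8 C, 1 N, 2 O, 1 S.
Implicit hydrogens by atom environment:
  4 × C (aromatic): no H
  2 × C (aromatic): 1 H each → 2
  1 × C: 1 H
  1 × C: no H
  1 × N: no H
  1 × O: 1 H
  1 × O: no H
  1 × S: 1 H
  Total hydrogens = 5.
Molecular formula: C8H5NO2S

C8H5NO2S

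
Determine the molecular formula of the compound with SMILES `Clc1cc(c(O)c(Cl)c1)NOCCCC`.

C10H13Cl2NO2

Heavy atoms from the SMILES: 10 C, 2 Cl, 1 N, 2 O.
Implicit hydrogens by atom environment:
  4 × C (aromatic): no H
  3 × C: 2 H each → 6
  2 × C (aromatic): 1 H each → 2
  2 × Cl: no H
  1 × C: 3 H
  1 × N: 1 H
  1 × O: 1 H
  1 × O: no H
  Total hydrogens = 13.
Molecular formula: C10H13Cl2NO2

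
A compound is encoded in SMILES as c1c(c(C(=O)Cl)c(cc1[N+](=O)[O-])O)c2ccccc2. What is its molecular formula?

Heavy atoms from the SMILES: 13 C, 1 Cl, 1 N, 4 O.
Implicit hydrogens by atom environment:
  7 × C (aromatic): 1 H each → 7
  5 × C (aromatic): no H
  2 × O: no H
  1 × C: no H
  1 × Cl: no H
  1 × N (charge +1): no H
  1 × O: 1 H
  1 × O (charge -1): no H
  Total hydrogens = 8.
Molecular formula: C13H8ClNO4

C13H8ClNO4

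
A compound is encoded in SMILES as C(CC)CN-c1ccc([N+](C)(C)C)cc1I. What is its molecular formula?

C13H22IN2+

Heavy atoms from the SMILES: 13 C, 1 I, 2 N.
Implicit hydrogens by atom environment:
  4 × C: 3 H each → 12
  3 × C: 2 H each → 6
  3 × C (aromatic): 1 H each → 3
  3 × C (aromatic): no H
  1 × I: no H
  1 × N: 1 H
  1 × N (charge +1): no H
  Total hydrogens = 22.
Net charge +1.
Molecular formula: C13H22IN2+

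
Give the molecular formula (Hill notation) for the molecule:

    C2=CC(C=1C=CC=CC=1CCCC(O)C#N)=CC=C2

C17H17NO

Heavy atoms from the SMILES: 17 C, 1 N, 1 O.
Implicit hydrogens by atom environment:
  9 × C (aromatic): 1 H each → 9
  3 × C: 2 H each → 6
  3 × C (aromatic): no H
  1 × C: 1 H
  1 × C: no H
  1 × N: no H
  1 × O: 1 H
  Total hydrogens = 17.
Molecular formula: C17H17NO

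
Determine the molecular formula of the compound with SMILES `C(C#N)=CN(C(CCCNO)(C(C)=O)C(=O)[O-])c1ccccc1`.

Heavy atoms from the SMILES: 16 C, 3 N, 4 O.
Implicit hydrogens by atom environment:
  5 × C (aromatic): 1 H each → 5
  4 × C: no H
  3 × C: 2 H each → 6
  2 × C: 1 H each → 2
  2 × N: no H
  2 × O: no H
  1 × C: 3 H
  1 × C (aromatic): no H
  1 × N: 1 H
  1 × O: 1 H
  1 × O (charge -1): no H
  Total hydrogens = 18.
Net charge -1.
Molecular formula: C16H18N3O4-

C16H18N3O4-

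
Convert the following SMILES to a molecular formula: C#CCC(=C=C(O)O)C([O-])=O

Heavy atoms from the SMILES: 7 C, 4 O.
Implicit hydrogens by atom environment:
  5 × C: no H
  2 × O: 1 H each → 2
  1 × C: 2 H
  1 × C: 1 H
  1 × O: no H
  1 × O (charge -1): no H
  Total hydrogens = 5.
Net charge -1.
Molecular formula: C7H5O4-

C7H5O4-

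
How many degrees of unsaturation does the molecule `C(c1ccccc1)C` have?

Molecular formula from the SMILES: C8H10.
DoU = (2C + 2 + N − H − X)/2 = (2·8 + 2 + 0 − 10 − 0)/2 = 8/2 = 4.
(Structurally: 1 ring(s) + 3 π bond(s) = 4.)

4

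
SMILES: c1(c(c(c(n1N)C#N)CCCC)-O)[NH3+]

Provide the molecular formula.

C9H15N4O+

Heavy atoms from the SMILES: 9 C, 4 N, 1 O.
Implicit hydrogens by atom environment:
  4 × C (aromatic): no H
  3 × C: 2 H each → 6
  1 × C: 3 H
  1 × C: no H
  1 × N (charge +1): 3 H
  1 × N: 2 H
  1 × N (aromatic): no H
  1 × N: no H
  1 × O: 1 H
  Total hydrogens = 15.
Net charge +1.
Molecular formula: C9H15N4O+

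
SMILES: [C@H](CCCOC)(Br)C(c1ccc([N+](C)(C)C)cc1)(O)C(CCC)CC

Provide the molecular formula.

C21H37BrNO2+

Heavy atoms from the SMILES: 1 Br, 21 C, 1 N, 2 O.
Implicit hydrogens by atom environment:
  6 × C: 3 H each → 18
  6 × C: 2 H each → 12
  4 × C (aromatic): 1 H each → 4
  2 × C: 1 H each → 2
  2 × C (aromatic): no H
  1 × Br: no H
  1 × C: no H
  1 × N (charge +1): no H
  1 × O: 1 H
  1 × O: no H
  Total hydrogens = 37.
Net charge +1.
Molecular formula: C21H37BrNO2+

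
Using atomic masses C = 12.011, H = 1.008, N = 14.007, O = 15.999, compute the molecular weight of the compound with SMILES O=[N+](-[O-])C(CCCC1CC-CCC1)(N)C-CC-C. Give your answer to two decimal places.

256.39

Molecular formula: C14H28N2O2.
M = 14×12.011 + 28×1.008 + 2×14.007 + 2×15.999 = 256.39 g/mol.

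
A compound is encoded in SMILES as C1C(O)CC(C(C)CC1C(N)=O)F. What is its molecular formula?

C9H16FNO2

Heavy atoms from the SMILES: 9 C, 1 F, 1 N, 2 O.
Implicit hydrogens by atom environment:
  4 × C: 1 H each → 4
  3 × C: 2 H each → 6
  1 × C: 3 H
  1 × C: no H
  1 × F: no H
  1 × N: 2 H
  1 × O: 1 H
  1 × O: no H
  Total hydrogens = 16.
Molecular formula: C9H16FNO2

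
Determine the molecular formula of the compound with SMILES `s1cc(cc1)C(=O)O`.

Heavy atoms from the SMILES: 5 C, 2 O, 1 S.
Implicit hydrogens by atom environment:
  3 × C (aromatic): 1 H each → 3
  1 × C (aromatic): no H
  1 × C: no H
  1 × O: 1 H
  1 × O: no H
  1 × S (aromatic): no H
  Total hydrogens = 4.
Molecular formula: C5H4O2S

C5H4O2S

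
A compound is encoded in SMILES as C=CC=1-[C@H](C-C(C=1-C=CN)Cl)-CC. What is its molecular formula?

Heavy atoms from the SMILES: 11 C, 1 Cl, 1 N.
Implicit hydrogens by atom environment:
  5 × C: 1 H each → 5
  3 × C: 2 H each → 6
  2 × C: no H
  1 × C: 3 H
  1 × Cl: no H
  1 × N: 2 H
  Total hydrogens = 16.
Molecular formula: C11H16ClN

C11H16ClN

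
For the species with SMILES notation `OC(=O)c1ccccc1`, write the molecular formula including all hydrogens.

C7H6O2

Heavy atoms from the SMILES: 7 C, 2 O.
Implicit hydrogens by atom environment:
  5 × C (aromatic): 1 H each → 5
  1 × C (aromatic): no H
  1 × C: no H
  1 × O: 1 H
  1 × O: no H
  Total hydrogens = 6.
Molecular formula: C7H6O2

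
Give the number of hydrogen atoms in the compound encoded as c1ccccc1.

6

Hydrogens are implicit in SMILES; fill each atom to its normal valence:
  6 × C (aromatic): 1 H each → 6
  Total hydrogens = 6.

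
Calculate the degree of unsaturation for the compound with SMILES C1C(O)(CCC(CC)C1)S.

1

Molecular formula from the SMILES: C8H16OS.
DoU = (2C + 2 + N − H − X)/2 = (2·8 + 2 + 0 − 16 − 0)/2 = 2/2 = 1.
(Structurally: 1 ring(s) + 0 π bond(s) = 1.)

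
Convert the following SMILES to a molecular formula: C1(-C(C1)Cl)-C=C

C5H7Cl

Heavy atoms from the SMILES: 5 C, 1 Cl.
Implicit hydrogens by atom environment:
  3 × C: 1 H each → 3
  2 × C: 2 H each → 4
  1 × Cl: no H
  Total hydrogens = 7.
Molecular formula: C5H7Cl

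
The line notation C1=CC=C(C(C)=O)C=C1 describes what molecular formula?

C8H8O

Heavy atoms from the SMILES: 8 C, 1 O.
Implicit hydrogens by atom environment:
  5 × C (aromatic): 1 H each → 5
  1 × C: 3 H
  1 × C (aromatic): no H
  1 × C: no H
  1 × O: no H
  Total hydrogens = 8.
Molecular formula: C8H8O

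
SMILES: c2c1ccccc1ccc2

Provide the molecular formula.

Heavy atoms from the SMILES: 10 C.
Implicit hydrogens by atom environment:
  8 × C (aromatic): 1 H each → 8
  2 × C (aromatic): no H
  Total hydrogens = 8.
Molecular formula: C10H8

C10H8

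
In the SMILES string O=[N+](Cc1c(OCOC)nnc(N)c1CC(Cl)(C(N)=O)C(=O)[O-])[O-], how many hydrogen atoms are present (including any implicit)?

13

Hydrogens are implicit in SMILES; fill each atom to its normal valence:
  5 × O: no H
  4 × C (aromatic): no H
  3 × C: 2 H each → 6
  3 × C: no H
  2 × N: 2 H each → 4
  2 × N (aromatic): no H
  2 × O (charge -1): no H
  1 × C: 3 H
  1 × Cl: no H
  1 × N (charge +1): no H
  Total hydrogens = 13.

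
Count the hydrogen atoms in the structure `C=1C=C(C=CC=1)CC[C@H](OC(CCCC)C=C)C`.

26

Hydrogens are implicit in SMILES; fill each atom to its normal valence:
  6 × C: 2 H each → 12
  5 × C (aromatic): 1 H each → 5
  3 × C: 1 H each → 3
  2 × C: 3 H each → 6
  1 × C (aromatic): no H
  1 × O: no H
  Total hydrogens = 26.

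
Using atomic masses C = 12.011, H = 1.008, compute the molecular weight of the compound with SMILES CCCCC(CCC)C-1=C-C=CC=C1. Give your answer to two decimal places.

190.33

Molecular formula: C14H22.
M = 14×12.011 + 22×1.008 = 190.33 g/mol.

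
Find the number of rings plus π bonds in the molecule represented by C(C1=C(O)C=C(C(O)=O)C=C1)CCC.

Molecular formula from the SMILES: C11H14O3.
DoU = (2C + 2 + N − H − X)/2 = (2·11 + 2 + 0 − 14 − 0)/2 = 10/2 = 5.
(Structurally: 1 ring(s) + 4 π bond(s) = 5.)

5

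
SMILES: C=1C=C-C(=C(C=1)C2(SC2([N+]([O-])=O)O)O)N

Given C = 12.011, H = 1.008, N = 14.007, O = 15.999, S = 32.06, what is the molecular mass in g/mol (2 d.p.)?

Molecular formula: C8H8N2O4S.
M = 8×12.011 + 8×1.008 + 2×14.007 + 4×15.999 + 1×32.06 = 228.22 g/mol.

228.22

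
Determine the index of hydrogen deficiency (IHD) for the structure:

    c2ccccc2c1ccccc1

8

Molecular formula from the SMILES: C12H10.
DoU = (2C + 2 + N − H − X)/2 = (2·12 + 2 + 0 − 10 − 0)/2 = 16/2 = 8.
(Structurally: 2 ring(s) + 6 π bond(s) = 8.)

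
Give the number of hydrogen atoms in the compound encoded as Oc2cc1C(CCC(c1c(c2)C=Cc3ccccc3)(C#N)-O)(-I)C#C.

Hydrogens are implicit in SMILES; fill each atom to its normal valence:
  7 × C (aromatic): 1 H each → 7
  5 × C (aromatic): no H
  4 × C: no H
  3 × C: 1 H each → 3
  2 × C: 2 H each → 4
  2 × O: 1 H each → 2
  1 × I: no H
  1 × N: no H
  Total hydrogens = 16.

16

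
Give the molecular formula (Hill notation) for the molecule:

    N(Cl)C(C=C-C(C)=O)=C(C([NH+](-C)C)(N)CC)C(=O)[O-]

C12H20ClN3O3

Heavy atoms from the SMILES: 12 C, 1 Cl, 3 N, 3 O.
Implicit hydrogens by atom environment:
  5 × C: no H
  4 × C: 3 H each → 12
  2 × C: 1 H each → 2
  2 × O: no H
  1 × C: 2 H
  1 × Cl: no H
  1 × N: 2 H
  1 × N: 1 H
  1 × N (charge +1): 1 H
  1 × O (charge -1): no H
  Total hydrogens = 20.
Molecular formula: C12H20ClN3O3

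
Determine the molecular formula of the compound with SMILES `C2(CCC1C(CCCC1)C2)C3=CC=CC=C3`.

C16H22

Heavy atoms from the SMILES: 16 C.
Implicit hydrogens by atom environment:
  7 × C: 2 H each → 14
  5 × C (aromatic): 1 H each → 5
  3 × C: 1 H each → 3
  1 × C (aromatic): no H
  Total hydrogens = 22.
Molecular formula: C16H22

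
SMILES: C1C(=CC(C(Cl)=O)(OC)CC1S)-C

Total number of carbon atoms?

The symbol for carbon appears 9 times in the SMILES. (Cl is a single chlorine, not C + l.)

9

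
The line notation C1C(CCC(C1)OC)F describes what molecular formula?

Heavy atoms from the SMILES: 7 C, 1 F, 1 O.
Implicit hydrogens by atom environment:
  4 × C: 2 H each → 8
  2 × C: 1 H each → 2
  1 × C: 3 H
  1 × F: no H
  1 × O: no H
  Total hydrogens = 13.
Molecular formula: C7H13FO

C7H13FO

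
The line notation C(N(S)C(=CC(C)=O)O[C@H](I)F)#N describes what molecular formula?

Heavy atoms from the SMILES: 6 C, 1 F, 1 I, 2 N, 2 O, 1 S.
Implicit hydrogens by atom environment:
  3 × C: no H
  2 × C: 1 H each → 2
  2 × N: no H
  2 × O: no H
  1 × C: 3 H
  1 × F: no H
  1 × I: no H
  1 × S: 1 H
  Total hydrogens = 6.
Molecular formula: C6H6FIN2O2S

C6H6FIN2O2S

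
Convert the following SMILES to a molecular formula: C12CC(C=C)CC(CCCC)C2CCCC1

C16H28

Heavy atoms from the SMILES: 16 C.
Implicit hydrogens by atom environment:
  10 × C: 2 H each → 20
  5 × C: 1 H each → 5
  1 × C: 3 H
  Total hydrogens = 28.
Molecular formula: C16H28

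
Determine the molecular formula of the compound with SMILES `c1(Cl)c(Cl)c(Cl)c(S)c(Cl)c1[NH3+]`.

C6H4Cl4NS+

Heavy atoms from the SMILES: 6 C, 4 Cl, 1 N, 1 S.
Implicit hydrogens by atom environment:
  6 × C (aromatic): no H
  4 × Cl: no H
  1 × N (charge +1): 3 H
  1 × S: 1 H
  Total hydrogens = 4.
Net charge +1.
Molecular formula: C6H4Cl4NS+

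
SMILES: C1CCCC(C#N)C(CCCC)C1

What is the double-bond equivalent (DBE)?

3

Molecular formula from the SMILES: C12H21N.
DoU = (2C + 2 + N − H − X)/2 = (2·12 + 2 + 1 − 21 − 0)/2 = 6/2 = 3.
(Structurally: 1 ring(s) + 2 π bond(s) = 3.)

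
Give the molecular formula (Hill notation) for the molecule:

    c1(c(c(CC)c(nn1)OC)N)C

Heavy atoms from the SMILES: 8 C, 3 N, 1 O.
Implicit hydrogens by atom environment:
  4 × C (aromatic): no H
  3 × C: 3 H each → 9
  2 × N (aromatic): no H
  1 × C: 2 H
  1 × N: 2 H
  1 × O: no H
  Total hydrogens = 13.
Molecular formula: C8H13N3O

C8H13N3O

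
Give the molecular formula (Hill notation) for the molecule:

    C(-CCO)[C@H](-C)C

C6H14O

Heavy atoms from the SMILES: 6 C, 1 O.
Implicit hydrogens by atom environment:
  3 × C: 2 H each → 6
  2 × C: 3 H each → 6
  1 × C: 1 H
  1 × O: 1 H
  Total hydrogens = 14.
Molecular formula: C6H14O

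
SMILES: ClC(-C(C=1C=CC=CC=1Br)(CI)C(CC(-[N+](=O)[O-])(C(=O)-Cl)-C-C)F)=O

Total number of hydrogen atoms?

14

Hydrogens are implicit in SMILES; fill each atom to its normal valence:
  4 × C (aromatic): 1 H each → 4
  4 × C: no H
  3 × C: 2 H each → 6
  3 × O: no H
  2 × C (aromatic): no H
  2 × Cl: no H
  1 × Br: no H
  1 × C: 3 H
  1 × C: 1 H
  1 × F: no H
  1 × I: no H
  1 × N (charge +1): no H
  1 × O (charge -1): no H
  Total hydrogens = 14.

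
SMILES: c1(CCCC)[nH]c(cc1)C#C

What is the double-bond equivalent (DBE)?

Molecular formula from the SMILES: C10H13N.
DoU = (2C + 2 + N − H − X)/2 = (2·10 + 2 + 1 − 13 − 0)/2 = 10/2 = 5.
(Structurally: 1 ring(s) + 4 π bond(s) = 5.)

5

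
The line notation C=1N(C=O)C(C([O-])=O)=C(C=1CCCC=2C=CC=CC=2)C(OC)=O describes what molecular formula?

C17H16NO5-

Heavy atoms from the SMILES: 17 C, 1 N, 5 O.
Implicit hydrogens by atom environment:
  6 × C (aromatic): 1 H each → 6
  4 × C (aromatic): no H
  4 × O: no H
  3 × C: 2 H each → 6
  2 × C: no H
  1 × C: 3 H
  1 × C: 1 H
  1 × N (aromatic): no H
  1 × O (charge -1): no H
  Total hydrogens = 16.
Net charge -1.
Molecular formula: C17H16NO5-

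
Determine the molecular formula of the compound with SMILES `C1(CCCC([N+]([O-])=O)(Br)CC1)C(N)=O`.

C8H13BrN2O3

Heavy atoms from the SMILES: 1 Br, 8 C, 2 N, 3 O.
Implicit hydrogens by atom environment:
  5 × C: 2 H each → 10
  2 × C: no H
  2 × O: no H
  1 × Br: no H
  1 × C: 1 H
  1 × N: 2 H
  1 × N (charge +1): no H
  1 × O (charge -1): no H
  Total hydrogens = 13.
Molecular formula: C8H13BrN2O3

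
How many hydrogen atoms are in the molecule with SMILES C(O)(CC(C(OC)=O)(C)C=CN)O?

Hydrogens are implicit in SMILES; fill each atom to its normal valence:
  3 × C: 1 H each → 3
  2 × C: 3 H each → 6
  2 × C: no H
  2 × O: 1 H each → 2
  2 × O: no H
  1 × C: 2 H
  1 × N: 2 H
  Total hydrogens = 15.

15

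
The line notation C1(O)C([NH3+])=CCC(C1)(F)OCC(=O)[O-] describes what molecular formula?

C8H12FNO4

Heavy atoms from the SMILES: 8 C, 1 F, 1 N, 4 O.
Implicit hydrogens by atom environment:
  3 × C: 2 H each → 6
  3 × C: no H
  2 × C: 1 H each → 2
  2 × O: no H
  1 × F: no H
  1 × N (charge +1): 3 H
  1 × O: 1 H
  1 × O (charge -1): no H
  Total hydrogens = 12.
Molecular formula: C8H12FNO4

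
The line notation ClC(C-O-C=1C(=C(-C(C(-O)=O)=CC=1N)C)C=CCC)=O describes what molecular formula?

C14H16ClNO4

Heavy atoms from the SMILES: 14 C, 1 Cl, 1 N, 4 O.
Implicit hydrogens by atom environment:
  5 × C (aromatic): no H
  3 × O: no H
  2 × C: 3 H each → 6
  2 × C: 2 H each → 4
  2 × C: 1 H each → 2
  2 × C: no H
  1 × C (aromatic): 1 H
  1 × Cl: no H
  1 × N: 2 H
  1 × O: 1 H
  Total hydrogens = 16.
Molecular formula: C14H16ClNO4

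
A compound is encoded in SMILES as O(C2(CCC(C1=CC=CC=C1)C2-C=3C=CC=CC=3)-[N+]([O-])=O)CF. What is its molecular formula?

C18H18FNO3

Heavy atoms from the SMILES: 18 C, 1 F, 1 N, 3 O.
Implicit hydrogens by atom environment:
  10 × C (aromatic): 1 H each → 10
  3 × C: 2 H each → 6
  2 × C: 1 H each → 2
  2 × C (aromatic): no H
  2 × O: no H
  1 × C: no H
  1 × F: no H
  1 × N (charge +1): no H
  1 × O (charge -1): no H
  Total hydrogens = 18.
Molecular formula: C18H18FNO3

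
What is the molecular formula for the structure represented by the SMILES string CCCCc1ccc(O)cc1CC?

C12H18O

Heavy atoms from the SMILES: 12 C, 1 O.
Implicit hydrogens by atom environment:
  4 × C: 2 H each → 8
  3 × C (aromatic): 1 H each → 3
  3 × C (aromatic): no H
  2 × C: 3 H each → 6
  1 × O: 1 H
  Total hydrogens = 18.
Molecular formula: C12H18O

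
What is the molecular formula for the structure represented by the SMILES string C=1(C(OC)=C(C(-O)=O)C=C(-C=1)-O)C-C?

Heavy atoms from the SMILES: 10 C, 4 O.
Implicit hydrogens by atom environment:
  4 × C (aromatic): no H
  2 × C: 3 H each → 6
  2 × C (aromatic): 1 H each → 2
  2 × O: 1 H each → 2
  2 × O: no H
  1 × C: 2 H
  1 × C: no H
  Total hydrogens = 12.
Molecular formula: C10H12O4

C10H12O4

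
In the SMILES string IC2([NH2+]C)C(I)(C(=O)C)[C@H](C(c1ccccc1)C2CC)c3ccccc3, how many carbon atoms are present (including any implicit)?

22

The symbol for carbon appears 22 times in the SMILES. Lowercase c denotes aromatic carbon and counts toward C.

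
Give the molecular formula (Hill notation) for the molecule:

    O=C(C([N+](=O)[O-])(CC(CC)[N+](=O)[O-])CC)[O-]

C8H13N2O6-

Heavy atoms from the SMILES: 8 C, 2 N, 6 O.
Implicit hydrogens by atom environment:
  3 × C: 2 H each → 6
  3 × O: no H
  3 × O (charge -1): no H
  2 × C: 3 H each → 6
  2 × C: no H
  2 × N (charge +1): no H
  1 × C: 1 H
  Total hydrogens = 13.
Net charge -1.
Molecular formula: C8H13N2O6-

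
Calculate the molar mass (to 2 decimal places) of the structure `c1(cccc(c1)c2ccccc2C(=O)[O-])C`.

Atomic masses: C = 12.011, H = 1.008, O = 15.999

Molecular formula: C14H11O2-.
M = 14×12.011 + 11×1.008 + 2×15.999 = 211.24 g/mol.

211.24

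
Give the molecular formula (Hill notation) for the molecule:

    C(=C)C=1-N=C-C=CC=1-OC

Heavy atoms from the SMILES: 8 C, 1 N, 1 O.
Implicit hydrogens by atom environment:
  3 × C (aromatic): 1 H each → 3
  2 × C (aromatic): no H
  1 × C: 3 H
  1 × C: 2 H
  1 × C: 1 H
  1 × N (aromatic): no H
  1 × O: no H
  Total hydrogens = 9.
Molecular formula: C8H9NO

C8H9NO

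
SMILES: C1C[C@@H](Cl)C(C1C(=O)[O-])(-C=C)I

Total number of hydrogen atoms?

9

Hydrogens are implicit in SMILES; fill each atom to its normal valence:
  3 × C: 2 H each → 6
  3 × C: 1 H each → 3
  2 × C: no H
  1 × Cl: no H
  1 × I: no H
  1 × O: no H
  1 × O (charge -1): no H
  Total hydrogens = 9.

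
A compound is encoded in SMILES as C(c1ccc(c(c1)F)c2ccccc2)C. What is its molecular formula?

C14H13F

Heavy atoms from the SMILES: 14 C, 1 F.
Implicit hydrogens by atom environment:
  8 × C (aromatic): 1 H each → 8
  4 × C (aromatic): no H
  1 × C: 3 H
  1 × C: 2 H
  1 × F: no H
  Total hydrogens = 13.
Molecular formula: C14H13F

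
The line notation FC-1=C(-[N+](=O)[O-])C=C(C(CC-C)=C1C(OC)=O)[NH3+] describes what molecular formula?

Heavy atoms from the SMILES: 11 C, 1 F, 2 N, 4 O.
Implicit hydrogens by atom environment:
  5 × C (aromatic): no H
  3 × O: no H
  2 × C: 3 H each → 6
  2 × C: 2 H each → 4
  1 × C (aromatic): 1 H
  1 × C: no H
  1 × F: no H
  1 × N (charge +1): 3 H
  1 × N (charge +1): no H
  1 × O (charge -1): no H
  Total hydrogens = 14.
Net charge +1.
Molecular formula: C11H14FN2O4+

C11H14FN2O4+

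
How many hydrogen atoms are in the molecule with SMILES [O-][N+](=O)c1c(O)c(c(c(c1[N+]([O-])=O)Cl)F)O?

Hydrogens are implicit in SMILES; fill each atom to its normal valence:
  6 × C (aromatic): no H
  2 × N (charge +1): no H
  2 × O: 1 H each → 2
  2 × O: no H
  2 × O (charge -1): no H
  1 × Cl: no H
  1 × F: no H
  Total hydrogens = 2.

2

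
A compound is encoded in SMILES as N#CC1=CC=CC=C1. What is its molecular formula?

C7H5N

Heavy atoms from the SMILES: 7 C, 1 N.
Implicit hydrogens by atom environment:
  5 × C (aromatic): 1 H each → 5
  1 × C (aromatic): no H
  1 × C: no H
  1 × N: no H
  Total hydrogens = 5.
Molecular formula: C7H5N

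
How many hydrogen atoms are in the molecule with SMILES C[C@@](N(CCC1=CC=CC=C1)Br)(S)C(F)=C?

Hydrogens are implicit in SMILES; fill each atom to its normal valence:
  5 × C (aromatic): 1 H each → 5
  3 × C: 2 H each → 6
  2 × C: no H
  1 × Br: no H
  1 × C: 3 H
  1 × C (aromatic): no H
  1 × F: no H
  1 × N: no H
  1 × S: 1 H
  Total hydrogens = 15.

15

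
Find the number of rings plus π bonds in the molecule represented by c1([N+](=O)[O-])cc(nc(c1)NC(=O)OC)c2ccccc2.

Molecular formula from the SMILES: C13H11N3O4.
DoU = (2C + 2 + N − H − X)/2 = (2·13 + 2 + 3 − 11 − 0)/2 = 20/2 = 10.
(Structurally: 2 ring(s) + 8 π bond(s) = 10.)

10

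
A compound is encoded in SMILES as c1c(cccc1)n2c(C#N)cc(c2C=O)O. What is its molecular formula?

Heavy atoms from the SMILES: 12 C, 2 N, 2 O.
Implicit hydrogens by atom environment:
  6 × C (aromatic): 1 H each → 6
  4 × C (aromatic): no H
  1 × C: 1 H
  1 × C: no H
  1 × N (aromatic): no H
  1 × N: no H
  1 × O: 1 H
  1 × O: no H
  Total hydrogens = 8.
Molecular formula: C12H8N2O2

C12H8N2O2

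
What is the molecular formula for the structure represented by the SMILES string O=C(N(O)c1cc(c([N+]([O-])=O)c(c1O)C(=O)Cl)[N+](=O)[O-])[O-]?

Heavy atoms from the SMILES: 8 C, 1 Cl, 3 N, 9 O.
Implicit hydrogens by atom environment:
  5 × C (aromatic): no H
  4 × O: no H
  3 × O (charge -1): no H
  2 × C: no H
  2 × N (charge +1): no H
  2 × O: 1 H each → 2
  1 × C (aromatic): 1 H
  1 × Cl: no H
  1 × N: no H
  Total hydrogens = 3.
Net charge -1.
Molecular formula: C8H3ClN3O9-

C8H3ClN3O9-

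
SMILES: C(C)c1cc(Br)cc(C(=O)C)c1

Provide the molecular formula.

Heavy atoms from the SMILES: 1 Br, 10 C, 1 O.
Implicit hydrogens by atom environment:
  3 × C (aromatic): 1 H each → 3
  3 × C (aromatic): no H
  2 × C: 3 H each → 6
  1 × Br: no H
  1 × C: 2 H
  1 × C: no H
  1 × O: no H
  Total hydrogens = 11.
Molecular formula: C10H11BrO

C10H11BrO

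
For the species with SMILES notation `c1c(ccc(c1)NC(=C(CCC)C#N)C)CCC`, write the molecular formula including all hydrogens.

C16H22N2

Heavy atoms from the SMILES: 16 C, 2 N.
Implicit hydrogens by atom environment:
  4 × C: 2 H each → 8
  4 × C (aromatic): 1 H each → 4
  3 × C: 3 H each → 9
  3 × C: no H
  2 × C (aromatic): no H
  1 × N: 1 H
  1 × N: no H
  Total hydrogens = 22.
Molecular formula: C16H22N2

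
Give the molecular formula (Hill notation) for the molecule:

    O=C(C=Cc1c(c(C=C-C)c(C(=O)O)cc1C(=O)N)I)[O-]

C14H11INO5-

Heavy atoms from the SMILES: 14 C, 1 I, 1 N, 5 O.
Implicit hydrogens by atom environment:
  5 × C (aromatic): no H
  4 × C: 1 H each → 4
  3 × C: no H
  3 × O: no H
  1 × C: 3 H
  1 × C (aromatic): 1 H
  1 × I: no H
  1 × N: 2 H
  1 × O: 1 H
  1 × O (charge -1): no H
  Total hydrogens = 11.
Net charge -1.
Molecular formula: C14H11INO5-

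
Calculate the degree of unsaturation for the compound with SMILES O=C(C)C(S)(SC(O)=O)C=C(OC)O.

Molecular formula from the SMILES: C7H10O5S2.
DoU = (2C + 2 + N − H − X)/2 = (2·7 + 2 + 0 − 10 − 0)/2 = 6/2 = 3.
(Structurally: 0 ring(s) + 3 π bond(s) = 3.)

3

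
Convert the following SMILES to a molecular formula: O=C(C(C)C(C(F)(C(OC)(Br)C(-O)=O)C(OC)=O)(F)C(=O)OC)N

C12H16BrF2NO8

Heavy atoms from the SMILES: 1 Br, 12 C, 2 F, 1 N, 8 O.
Implicit hydrogens by atom environment:
  7 × C: no H
  7 × O: no H
  4 × C: 3 H each → 12
  2 × F: no H
  1 × Br: no H
  1 × C: 1 H
  1 × N: 2 H
  1 × O: 1 H
  Total hydrogens = 16.
Molecular formula: C12H16BrF2NO8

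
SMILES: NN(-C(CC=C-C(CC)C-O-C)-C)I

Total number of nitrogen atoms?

2

The symbol for nitrogen appears 2 times in the SMILES.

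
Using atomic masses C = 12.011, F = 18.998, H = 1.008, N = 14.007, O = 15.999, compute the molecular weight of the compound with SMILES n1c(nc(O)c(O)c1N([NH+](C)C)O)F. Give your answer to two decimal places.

205.17

Molecular formula: C6H10FN4O3+.
M = 6×12.011 + 1×18.998 + 10×1.008 + 4×14.007 + 3×15.999 = 205.17 g/mol.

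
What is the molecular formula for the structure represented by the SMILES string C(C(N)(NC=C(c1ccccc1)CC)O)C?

Heavy atoms from the SMILES: 13 C, 2 N, 1 O.
Implicit hydrogens by atom environment:
  5 × C (aromatic): 1 H each → 5
  2 × C: 3 H each → 6
  2 × C: 2 H each → 4
  2 × C: no H
  1 × C: 1 H
  1 × C (aromatic): no H
  1 × N: 2 H
  1 × N: 1 H
  1 × O: 1 H
  Total hydrogens = 20.
Molecular formula: C13H20N2O

C13H20N2O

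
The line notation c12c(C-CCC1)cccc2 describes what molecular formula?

C10H12

Heavy atoms from the SMILES: 10 C.
Implicit hydrogens by atom environment:
  4 × C: 2 H each → 8
  4 × C (aromatic): 1 H each → 4
  2 × C (aromatic): no H
  Total hydrogens = 12.
Molecular formula: C10H12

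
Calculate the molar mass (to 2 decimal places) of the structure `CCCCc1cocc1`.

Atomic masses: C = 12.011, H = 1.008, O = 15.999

124.18

Molecular formula: C8H12O.
M = 8×12.011 + 12×1.008 + 1×15.999 = 124.18 g/mol.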